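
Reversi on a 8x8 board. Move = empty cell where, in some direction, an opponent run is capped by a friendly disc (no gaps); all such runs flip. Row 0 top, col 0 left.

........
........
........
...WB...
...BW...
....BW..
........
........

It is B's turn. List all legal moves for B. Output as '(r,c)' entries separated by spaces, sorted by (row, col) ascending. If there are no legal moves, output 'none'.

Answer: (2,3) (3,2) (4,5) (5,6)

Derivation:
(2,2): no bracket -> illegal
(2,3): flips 1 -> legal
(2,4): no bracket -> illegal
(3,2): flips 1 -> legal
(3,5): no bracket -> illegal
(4,2): no bracket -> illegal
(4,5): flips 1 -> legal
(4,6): no bracket -> illegal
(5,3): no bracket -> illegal
(5,6): flips 1 -> legal
(6,4): no bracket -> illegal
(6,5): no bracket -> illegal
(6,6): no bracket -> illegal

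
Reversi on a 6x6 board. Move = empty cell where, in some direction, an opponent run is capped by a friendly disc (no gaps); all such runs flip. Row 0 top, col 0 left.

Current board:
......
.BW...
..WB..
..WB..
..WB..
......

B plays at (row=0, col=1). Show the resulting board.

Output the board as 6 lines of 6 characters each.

Place B at (0,1); scan 8 dirs for brackets.
Dir NW: edge -> no flip
Dir N: edge -> no flip
Dir NE: edge -> no flip
Dir W: first cell '.' (not opp) -> no flip
Dir E: first cell '.' (not opp) -> no flip
Dir SW: first cell '.' (not opp) -> no flip
Dir S: first cell 'B' (not opp) -> no flip
Dir SE: opp run (1,2) capped by B -> flip
All flips: (1,2)

Answer: .B....
.BB...
..WB..
..WB..
..WB..
......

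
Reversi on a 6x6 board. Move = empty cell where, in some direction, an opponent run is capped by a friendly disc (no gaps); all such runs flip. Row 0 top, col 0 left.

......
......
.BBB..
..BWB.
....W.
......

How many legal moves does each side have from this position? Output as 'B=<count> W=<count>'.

Answer: B=3 W=5

Derivation:
-- B to move --
(2,4): no bracket -> illegal
(3,5): no bracket -> illegal
(4,2): no bracket -> illegal
(4,3): flips 1 -> legal
(4,5): no bracket -> illegal
(5,3): no bracket -> illegal
(5,4): flips 1 -> legal
(5,5): flips 2 -> legal
B mobility = 3
-- W to move --
(1,0): no bracket -> illegal
(1,1): flips 1 -> legal
(1,2): no bracket -> illegal
(1,3): flips 1 -> legal
(1,4): no bracket -> illegal
(2,0): no bracket -> illegal
(2,4): flips 1 -> legal
(2,5): no bracket -> illegal
(3,0): no bracket -> illegal
(3,1): flips 1 -> legal
(3,5): flips 1 -> legal
(4,1): no bracket -> illegal
(4,2): no bracket -> illegal
(4,3): no bracket -> illegal
(4,5): no bracket -> illegal
W mobility = 5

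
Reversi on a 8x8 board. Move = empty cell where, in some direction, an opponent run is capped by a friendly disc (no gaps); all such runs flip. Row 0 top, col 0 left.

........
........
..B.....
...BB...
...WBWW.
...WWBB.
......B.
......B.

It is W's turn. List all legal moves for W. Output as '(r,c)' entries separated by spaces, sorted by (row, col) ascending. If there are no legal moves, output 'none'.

Answer: (2,3) (2,4) (2,5) (3,5) (5,7) (6,4) (6,5) (6,7)

Derivation:
(1,1): no bracket -> illegal
(1,2): no bracket -> illegal
(1,3): no bracket -> illegal
(2,1): no bracket -> illegal
(2,3): flips 2 -> legal
(2,4): flips 2 -> legal
(2,5): flips 1 -> legal
(3,1): no bracket -> illegal
(3,2): no bracket -> illegal
(3,5): flips 1 -> legal
(4,2): no bracket -> illegal
(4,7): no bracket -> illegal
(5,7): flips 2 -> legal
(6,4): flips 1 -> legal
(6,5): flips 1 -> legal
(6,7): flips 1 -> legal
(7,5): no bracket -> illegal
(7,7): no bracket -> illegal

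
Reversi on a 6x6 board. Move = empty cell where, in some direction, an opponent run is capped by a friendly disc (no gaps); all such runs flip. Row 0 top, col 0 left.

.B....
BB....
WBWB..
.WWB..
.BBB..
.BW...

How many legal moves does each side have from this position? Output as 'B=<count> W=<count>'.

-- B to move --
(1,2): flips 2 -> legal
(1,3): no bracket -> illegal
(3,0): flips 3 -> legal
(4,0): no bracket -> illegal
(5,3): flips 1 -> legal
B mobility = 3
-- W to move --
(0,0): flips 2 -> legal
(0,2): flips 1 -> legal
(1,2): no bracket -> illegal
(1,3): no bracket -> illegal
(1,4): flips 1 -> legal
(2,4): flips 1 -> legal
(3,0): flips 1 -> legal
(3,4): flips 2 -> legal
(4,0): no bracket -> illegal
(4,4): flips 1 -> legal
(5,0): flips 2 -> legal
(5,3): flips 1 -> legal
(5,4): flips 1 -> legal
W mobility = 10

Answer: B=3 W=10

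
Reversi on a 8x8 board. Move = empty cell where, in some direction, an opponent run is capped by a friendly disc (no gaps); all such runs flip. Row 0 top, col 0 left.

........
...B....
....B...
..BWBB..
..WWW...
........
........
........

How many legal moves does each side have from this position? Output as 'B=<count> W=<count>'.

-- B to move --
(2,2): no bracket -> illegal
(2,3): no bracket -> illegal
(3,1): no bracket -> illegal
(4,1): no bracket -> illegal
(4,5): no bracket -> illegal
(5,1): flips 2 -> legal
(5,2): flips 2 -> legal
(5,3): flips 1 -> legal
(5,4): flips 2 -> legal
(5,5): no bracket -> illegal
B mobility = 4
-- W to move --
(0,2): no bracket -> illegal
(0,3): no bracket -> illegal
(0,4): no bracket -> illegal
(1,2): no bracket -> illegal
(1,4): flips 2 -> legal
(1,5): flips 1 -> legal
(2,1): flips 1 -> legal
(2,2): flips 1 -> legal
(2,3): no bracket -> illegal
(2,5): flips 1 -> legal
(2,6): flips 1 -> legal
(3,1): flips 1 -> legal
(3,6): flips 2 -> legal
(4,1): no bracket -> illegal
(4,5): no bracket -> illegal
(4,6): no bracket -> illegal
W mobility = 8

Answer: B=4 W=8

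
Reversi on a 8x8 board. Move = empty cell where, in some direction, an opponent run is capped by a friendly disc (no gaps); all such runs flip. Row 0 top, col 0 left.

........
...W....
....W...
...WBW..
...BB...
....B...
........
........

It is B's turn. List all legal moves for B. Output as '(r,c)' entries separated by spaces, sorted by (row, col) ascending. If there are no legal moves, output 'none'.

Answer: (1,4) (2,2) (2,3) (2,6) (3,2) (3,6)

Derivation:
(0,2): no bracket -> illegal
(0,3): no bracket -> illegal
(0,4): no bracket -> illegal
(1,2): no bracket -> illegal
(1,4): flips 1 -> legal
(1,5): no bracket -> illegal
(2,2): flips 1 -> legal
(2,3): flips 1 -> legal
(2,5): no bracket -> illegal
(2,6): flips 1 -> legal
(3,2): flips 1 -> legal
(3,6): flips 1 -> legal
(4,2): no bracket -> illegal
(4,5): no bracket -> illegal
(4,6): no bracket -> illegal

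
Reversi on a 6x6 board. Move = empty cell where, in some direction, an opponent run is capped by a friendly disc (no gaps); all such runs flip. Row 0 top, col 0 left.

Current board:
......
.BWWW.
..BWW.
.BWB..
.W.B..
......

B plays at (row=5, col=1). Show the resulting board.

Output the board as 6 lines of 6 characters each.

Answer: ......
.BWWW.
..BWW.
.BWB..
.B.B..
.B....

Derivation:
Place B at (5,1); scan 8 dirs for brackets.
Dir NW: first cell '.' (not opp) -> no flip
Dir N: opp run (4,1) capped by B -> flip
Dir NE: first cell '.' (not opp) -> no flip
Dir W: first cell '.' (not opp) -> no flip
Dir E: first cell '.' (not opp) -> no flip
Dir SW: edge -> no flip
Dir S: edge -> no flip
Dir SE: edge -> no flip
All flips: (4,1)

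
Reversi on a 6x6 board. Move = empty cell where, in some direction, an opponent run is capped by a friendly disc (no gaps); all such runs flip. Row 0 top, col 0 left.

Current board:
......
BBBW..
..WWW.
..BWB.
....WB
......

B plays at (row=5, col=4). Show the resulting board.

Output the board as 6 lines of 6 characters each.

Answer: ......
BBBW..
..WWW.
..BWB.
....BB
....B.

Derivation:
Place B at (5,4); scan 8 dirs for brackets.
Dir NW: first cell '.' (not opp) -> no flip
Dir N: opp run (4,4) capped by B -> flip
Dir NE: first cell 'B' (not opp) -> no flip
Dir W: first cell '.' (not opp) -> no flip
Dir E: first cell '.' (not opp) -> no flip
Dir SW: edge -> no flip
Dir S: edge -> no flip
Dir SE: edge -> no flip
All flips: (4,4)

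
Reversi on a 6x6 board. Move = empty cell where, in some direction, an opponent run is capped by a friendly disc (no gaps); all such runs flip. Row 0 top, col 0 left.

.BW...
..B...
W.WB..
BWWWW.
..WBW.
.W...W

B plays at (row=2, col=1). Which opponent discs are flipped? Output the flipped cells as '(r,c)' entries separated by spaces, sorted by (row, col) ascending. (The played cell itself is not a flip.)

Dir NW: first cell '.' (not opp) -> no flip
Dir N: first cell '.' (not opp) -> no flip
Dir NE: first cell 'B' (not opp) -> no flip
Dir W: opp run (2,0), next=edge -> no flip
Dir E: opp run (2,2) capped by B -> flip
Dir SW: first cell 'B' (not opp) -> no flip
Dir S: opp run (3,1), next='.' -> no flip
Dir SE: opp run (3,2) capped by B -> flip

Answer: (2,2) (3,2)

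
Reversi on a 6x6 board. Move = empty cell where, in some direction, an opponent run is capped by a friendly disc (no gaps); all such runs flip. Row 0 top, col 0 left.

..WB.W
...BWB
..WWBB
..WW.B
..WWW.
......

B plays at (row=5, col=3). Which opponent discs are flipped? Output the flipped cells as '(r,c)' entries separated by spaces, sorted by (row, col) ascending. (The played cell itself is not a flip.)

Dir NW: opp run (4,2), next='.' -> no flip
Dir N: opp run (4,3) (3,3) (2,3) capped by B -> flip
Dir NE: opp run (4,4) capped by B -> flip
Dir W: first cell '.' (not opp) -> no flip
Dir E: first cell '.' (not opp) -> no flip
Dir SW: edge -> no flip
Dir S: edge -> no flip
Dir SE: edge -> no flip

Answer: (2,3) (3,3) (4,3) (4,4)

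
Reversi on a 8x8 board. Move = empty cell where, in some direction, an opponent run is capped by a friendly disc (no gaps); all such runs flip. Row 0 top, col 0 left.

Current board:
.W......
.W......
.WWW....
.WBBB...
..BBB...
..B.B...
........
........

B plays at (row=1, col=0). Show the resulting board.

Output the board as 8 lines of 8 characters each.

Answer: .W......
BW......
.BWW....
.WBBB...
..BBB...
..B.B...
........
........

Derivation:
Place B at (1,0); scan 8 dirs for brackets.
Dir NW: edge -> no flip
Dir N: first cell '.' (not opp) -> no flip
Dir NE: opp run (0,1), next=edge -> no flip
Dir W: edge -> no flip
Dir E: opp run (1,1), next='.' -> no flip
Dir SW: edge -> no flip
Dir S: first cell '.' (not opp) -> no flip
Dir SE: opp run (2,1) capped by B -> flip
All flips: (2,1)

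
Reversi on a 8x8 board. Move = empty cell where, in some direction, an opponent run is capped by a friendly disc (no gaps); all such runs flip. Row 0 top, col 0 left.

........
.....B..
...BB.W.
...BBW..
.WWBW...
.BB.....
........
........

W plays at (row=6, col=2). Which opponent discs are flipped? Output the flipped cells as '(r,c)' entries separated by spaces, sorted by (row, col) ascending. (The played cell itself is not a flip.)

Answer: (5,2)

Derivation:
Dir NW: opp run (5,1), next='.' -> no flip
Dir N: opp run (5,2) capped by W -> flip
Dir NE: first cell '.' (not opp) -> no flip
Dir W: first cell '.' (not opp) -> no flip
Dir E: first cell '.' (not opp) -> no flip
Dir SW: first cell '.' (not opp) -> no flip
Dir S: first cell '.' (not opp) -> no flip
Dir SE: first cell '.' (not opp) -> no flip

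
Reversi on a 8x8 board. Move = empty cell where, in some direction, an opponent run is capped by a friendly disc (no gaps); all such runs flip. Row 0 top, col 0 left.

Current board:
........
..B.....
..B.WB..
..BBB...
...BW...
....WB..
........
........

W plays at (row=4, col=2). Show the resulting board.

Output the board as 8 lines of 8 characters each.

Answer: ........
..B.....
..B.WB..
..BWB...
..WWW...
....WB..
........
........

Derivation:
Place W at (4,2); scan 8 dirs for brackets.
Dir NW: first cell '.' (not opp) -> no flip
Dir N: opp run (3,2) (2,2) (1,2), next='.' -> no flip
Dir NE: opp run (3,3) capped by W -> flip
Dir W: first cell '.' (not opp) -> no flip
Dir E: opp run (4,3) capped by W -> flip
Dir SW: first cell '.' (not opp) -> no flip
Dir S: first cell '.' (not opp) -> no flip
Dir SE: first cell '.' (not opp) -> no flip
All flips: (3,3) (4,3)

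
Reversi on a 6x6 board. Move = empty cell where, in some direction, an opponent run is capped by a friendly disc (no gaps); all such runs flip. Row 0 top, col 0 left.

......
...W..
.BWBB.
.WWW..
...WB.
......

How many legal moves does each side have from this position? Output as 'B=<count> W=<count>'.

-- B to move --
(0,2): flips 1 -> legal
(0,3): flips 1 -> legal
(0,4): no bracket -> illegal
(1,1): flips 2 -> legal
(1,2): no bracket -> illegal
(1,4): no bracket -> illegal
(2,0): no bracket -> illegal
(3,0): no bracket -> illegal
(3,4): no bracket -> illegal
(4,0): no bracket -> illegal
(4,1): flips 2 -> legal
(4,2): flips 2 -> legal
(5,2): no bracket -> illegal
(5,3): flips 2 -> legal
(5,4): flips 2 -> legal
B mobility = 7
-- W to move --
(1,0): flips 1 -> legal
(1,1): flips 1 -> legal
(1,2): no bracket -> illegal
(1,4): flips 1 -> legal
(1,5): flips 1 -> legal
(2,0): flips 1 -> legal
(2,5): flips 2 -> legal
(3,0): no bracket -> illegal
(3,4): no bracket -> illegal
(3,5): flips 1 -> legal
(4,5): flips 1 -> legal
(5,3): no bracket -> illegal
(5,4): no bracket -> illegal
(5,5): flips 1 -> legal
W mobility = 9

Answer: B=7 W=9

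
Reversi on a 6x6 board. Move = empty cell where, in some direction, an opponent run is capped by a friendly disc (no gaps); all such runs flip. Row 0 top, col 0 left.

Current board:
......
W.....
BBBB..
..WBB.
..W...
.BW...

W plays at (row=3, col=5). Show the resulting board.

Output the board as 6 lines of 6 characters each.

Place W at (3,5); scan 8 dirs for brackets.
Dir NW: first cell '.' (not opp) -> no flip
Dir N: first cell '.' (not opp) -> no flip
Dir NE: edge -> no flip
Dir W: opp run (3,4) (3,3) capped by W -> flip
Dir E: edge -> no flip
Dir SW: first cell '.' (not opp) -> no flip
Dir S: first cell '.' (not opp) -> no flip
Dir SE: edge -> no flip
All flips: (3,3) (3,4)

Answer: ......
W.....
BBBB..
..WWWW
..W...
.BW...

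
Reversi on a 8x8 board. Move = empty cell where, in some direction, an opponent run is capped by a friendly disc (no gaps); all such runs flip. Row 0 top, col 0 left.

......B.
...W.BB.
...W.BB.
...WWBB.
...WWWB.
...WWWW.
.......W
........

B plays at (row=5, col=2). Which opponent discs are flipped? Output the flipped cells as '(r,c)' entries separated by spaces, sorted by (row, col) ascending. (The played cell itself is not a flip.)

Dir NW: first cell '.' (not opp) -> no flip
Dir N: first cell '.' (not opp) -> no flip
Dir NE: opp run (4,3) (3,4) capped by B -> flip
Dir W: first cell '.' (not opp) -> no flip
Dir E: opp run (5,3) (5,4) (5,5) (5,6), next='.' -> no flip
Dir SW: first cell '.' (not opp) -> no flip
Dir S: first cell '.' (not opp) -> no flip
Dir SE: first cell '.' (not opp) -> no flip

Answer: (3,4) (4,3)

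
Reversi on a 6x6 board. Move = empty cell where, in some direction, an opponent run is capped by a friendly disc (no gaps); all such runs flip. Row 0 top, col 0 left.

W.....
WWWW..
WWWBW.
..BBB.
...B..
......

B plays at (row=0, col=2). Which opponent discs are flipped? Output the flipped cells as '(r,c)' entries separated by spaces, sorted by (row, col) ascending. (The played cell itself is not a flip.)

Dir NW: edge -> no flip
Dir N: edge -> no flip
Dir NE: edge -> no flip
Dir W: first cell '.' (not opp) -> no flip
Dir E: first cell '.' (not opp) -> no flip
Dir SW: opp run (1,1) (2,0), next=edge -> no flip
Dir S: opp run (1,2) (2,2) capped by B -> flip
Dir SE: opp run (1,3) (2,4), next='.' -> no flip

Answer: (1,2) (2,2)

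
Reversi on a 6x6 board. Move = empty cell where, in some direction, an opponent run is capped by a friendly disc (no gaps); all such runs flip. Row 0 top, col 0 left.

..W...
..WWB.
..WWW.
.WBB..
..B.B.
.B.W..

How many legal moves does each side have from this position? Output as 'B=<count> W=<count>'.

-- B to move --
(0,1): no bracket -> illegal
(0,3): flips 2 -> legal
(0,4): no bracket -> illegal
(1,1): flips 3 -> legal
(1,5): flips 1 -> legal
(2,0): flips 1 -> legal
(2,1): no bracket -> illegal
(2,5): no bracket -> illegal
(3,0): flips 1 -> legal
(3,4): flips 1 -> legal
(3,5): no bracket -> illegal
(4,0): no bracket -> illegal
(4,1): no bracket -> illegal
(4,3): no bracket -> illegal
(5,2): no bracket -> illegal
(5,4): no bracket -> illegal
B mobility = 6
-- W to move --
(0,3): no bracket -> illegal
(0,4): flips 1 -> legal
(0,5): flips 1 -> legal
(1,5): flips 1 -> legal
(2,1): no bracket -> illegal
(2,5): no bracket -> illegal
(3,4): flips 2 -> legal
(3,5): flips 1 -> legal
(4,0): no bracket -> illegal
(4,1): flips 1 -> legal
(4,3): flips 1 -> legal
(4,5): no bracket -> illegal
(5,0): no bracket -> illegal
(5,2): flips 2 -> legal
(5,4): no bracket -> illegal
(5,5): flips 2 -> legal
W mobility = 9

Answer: B=6 W=9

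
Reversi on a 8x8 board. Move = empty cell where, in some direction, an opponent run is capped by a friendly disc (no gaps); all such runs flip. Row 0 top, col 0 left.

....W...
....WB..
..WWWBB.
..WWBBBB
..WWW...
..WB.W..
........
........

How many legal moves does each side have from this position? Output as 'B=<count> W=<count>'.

Answer: B=8 W=11

Derivation:
-- B to move --
(0,3): flips 1 -> legal
(0,5): no bracket -> illegal
(1,1): no bracket -> illegal
(1,2): flips 1 -> legal
(1,3): flips 5 -> legal
(2,1): flips 3 -> legal
(3,1): flips 3 -> legal
(4,1): no bracket -> illegal
(4,5): no bracket -> illegal
(4,6): no bracket -> illegal
(5,1): flips 4 -> legal
(5,4): flips 1 -> legal
(5,6): no bracket -> illegal
(6,1): flips 2 -> legal
(6,2): no bracket -> illegal
(6,3): no bracket -> illegal
(6,4): no bracket -> illegal
(6,5): no bracket -> illegal
(6,6): no bracket -> illegal
B mobility = 8
-- W to move --
(0,5): no bracket -> illegal
(0,6): flips 1 -> legal
(1,6): flips 3 -> legal
(1,7): flips 2 -> legal
(2,7): flips 2 -> legal
(4,5): flips 1 -> legal
(4,6): flips 1 -> legal
(4,7): flips 2 -> legal
(5,4): flips 1 -> legal
(6,2): flips 1 -> legal
(6,3): flips 1 -> legal
(6,4): flips 1 -> legal
W mobility = 11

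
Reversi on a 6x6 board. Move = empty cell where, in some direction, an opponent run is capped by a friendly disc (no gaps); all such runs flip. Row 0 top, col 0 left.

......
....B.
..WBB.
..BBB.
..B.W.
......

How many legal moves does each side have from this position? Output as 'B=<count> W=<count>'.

Answer: B=5 W=3

Derivation:
-- B to move --
(1,1): flips 1 -> legal
(1,2): flips 1 -> legal
(1,3): no bracket -> illegal
(2,1): flips 1 -> legal
(3,1): no bracket -> illegal
(3,5): no bracket -> illegal
(4,3): no bracket -> illegal
(4,5): no bracket -> illegal
(5,3): no bracket -> illegal
(5,4): flips 1 -> legal
(5,5): flips 1 -> legal
B mobility = 5
-- W to move --
(0,3): no bracket -> illegal
(0,4): flips 3 -> legal
(0,5): no bracket -> illegal
(1,2): no bracket -> illegal
(1,3): no bracket -> illegal
(1,5): no bracket -> illegal
(2,1): no bracket -> illegal
(2,5): flips 2 -> legal
(3,1): no bracket -> illegal
(3,5): no bracket -> illegal
(4,1): no bracket -> illegal
(4,3): no bracket -> illegal
(4,5): no bracket -> illegal
(5,1): no bracket -> illegal
(5,2): flips 2 -> legal
(5,3): no bracket -> illegal
W mobility = 3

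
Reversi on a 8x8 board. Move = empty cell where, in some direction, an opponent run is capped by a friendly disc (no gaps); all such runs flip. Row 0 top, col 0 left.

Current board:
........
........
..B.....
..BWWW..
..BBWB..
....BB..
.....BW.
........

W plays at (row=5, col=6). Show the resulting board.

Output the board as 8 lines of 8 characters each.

Answer: ........
........
..B.....
..BWWW..
..BBWW..
....BBW.
.....BW.
........

Derivation:
Place W at (5,6); scan 8 dirs for brackets.
Dir NW: opp run (4,5) capped by W -> flip
Dir N: first cell '.' (not opp) -> no flip
Dir NE: first cell '.' (not opp) -> no flip
Dir W: opp run (5,5) (5,4), next='.' -> no flip
Dir E: first cell '.' (not opp) -> no flip
Dir SW: opp run (6,5), next='.' -> no flip
Dir S: first cell 'W' (not opp) -> no flip
Dir SE: first cell '.' (not opp) -> no flip
All flips: (4,5)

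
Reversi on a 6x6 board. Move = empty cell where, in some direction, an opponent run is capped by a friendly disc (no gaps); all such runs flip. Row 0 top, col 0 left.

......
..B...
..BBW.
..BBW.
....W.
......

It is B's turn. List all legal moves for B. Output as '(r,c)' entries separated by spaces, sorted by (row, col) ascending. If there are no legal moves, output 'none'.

Answer: (1,5) (2,5) (3,5) (4,5) (5,5)

Derivation:
(1,3): no bracket -> illegal
(1,4): no bracket -> illegal
(1,5): flips 1 -> legal
(2,5): flips 1 -> legal
(3,5): flips 1 -> legal
(4,3): no bracket -> illegal
(4,5): flips 1 -> legal
(5,3): no bracket -> illegal
(5,4): no bracket -> illegal
(5,5): flips 1 -> legal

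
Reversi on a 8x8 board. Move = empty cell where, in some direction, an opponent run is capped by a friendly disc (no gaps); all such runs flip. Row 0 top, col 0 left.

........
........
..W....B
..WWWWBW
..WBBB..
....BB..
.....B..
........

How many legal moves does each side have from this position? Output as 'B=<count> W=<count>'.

Answer: B=9 W=9

Derivation:
-- B to move --
(1,1): flips 2 -> legal
(1,2): no bracket -> illegal
(1,3): no bracket -> illegal
(2,1): flips 1 -> legal
(2,3): flips 2 -> legal
(2,4): flips 1 -> legal
(2,5): flips 2 -> legal
(2,6): flips 1 -> legal
(3,1): flips 4 -> legal
(4,1): flips 1 -> legal
(4,6): no bracket -> illegal
(4,7): flips 1 -> legal
(5,1): no bracket -> illegal
(5,2): no bracket -> illegal
(5,3): no bracket -> illegal
B mobility = 9
-- W to move --
(1,6): no bracket -> illegal
(1,7): flips 1 -> legal
(2,5): no bracket -> illegal
(2,6): no bracket -> illegal
(4,6): flips 3 -> legal
(4,7): no bracket -> illegal
(5,2): flips 1 -> legal
(5,3): flips 2 -> legal
(5,6): flips 1 -> legal
(6,3): no bracket -> illegal
(6,4): flips 2 -> legal
(6,6): flips 2 -> legal
(7,4): no bracket -> illegal
(7,5): flips 3 -> legal
(7,6): flips 3 -> legal
W mobility = 9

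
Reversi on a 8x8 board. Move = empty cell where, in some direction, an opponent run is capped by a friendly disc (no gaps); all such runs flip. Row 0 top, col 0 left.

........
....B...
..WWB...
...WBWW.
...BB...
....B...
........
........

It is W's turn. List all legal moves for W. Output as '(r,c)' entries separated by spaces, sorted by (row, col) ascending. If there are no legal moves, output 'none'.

Answer: (0,5) (1,3) (1,5) (2,5) (4,5) (5,3) (5,5)

Derivation:
(0,3): no bracket -> illegal
(0,4): no bracket -> illegal
(0,5): flips 1 -> legal
(1,3): flips 1 -> legal
(1,5): flips 1 -> legal
(2,5): flips 1 -> legal
(3,2): no bracket -> illegal
(4,2): no bracket -> illegal
(4,5): flips 1 -> legal
(5,2): no bracket -> illegal
(5,3): flips 2 -> legal
(5,5): flips 1 -> legal
(6,3): no bracket -> illegal
(6,4): no bracket -> illegal
(6,5): no bracket -> illegal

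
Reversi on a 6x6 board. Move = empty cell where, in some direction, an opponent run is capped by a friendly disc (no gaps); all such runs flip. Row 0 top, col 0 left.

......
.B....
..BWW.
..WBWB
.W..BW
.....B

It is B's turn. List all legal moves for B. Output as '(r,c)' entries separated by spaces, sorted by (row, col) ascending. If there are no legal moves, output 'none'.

Answer: (1,3) (1,4) (1,5) (2,5) (3,1) (4,2)

Derivation:
(1,2): no bracket -> illegal
(1,3): flips 2 -> legal
(1,4): flips 2 -> legal
(1,5): flips 1 -> legal
(2,1): no bracket -> illegal
(2,5): flips 2 -> legal
(3,0): no bracket -> illegal
(3,1): flips 1 -> legal
(4,0): no bracket -> illegal
(4,2): flips 1 -> legal
(4,3): no bracket -> illegal
(5,0): no bracket -> illegal
(5,1): no bracket -> illegal
(5,2): no bracket -> illegal
(5,4): no bracket -> illegal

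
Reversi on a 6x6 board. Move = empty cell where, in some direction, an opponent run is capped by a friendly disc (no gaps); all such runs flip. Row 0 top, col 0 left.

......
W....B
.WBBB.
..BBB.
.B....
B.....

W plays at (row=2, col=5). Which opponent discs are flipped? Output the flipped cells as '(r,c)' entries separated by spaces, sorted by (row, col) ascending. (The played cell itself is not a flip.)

Answer: (2,2) (2,3) (2,4)

Derivation:
Dir NW: first cell '.' (not opp) -> no flip
Dir N: opp run (1,5), next='.' -> no flip
Dir NE: edge -> no flip
Dir W: opp run (2,4) (2,3) (2,2) capped by W -> flip
Dir E: edge -> no flip
Dir SW: opp run (3,4), next='.' -> no flip
Dir S: first cell '.' (not opp) -> no flip
Dir SE: edge -> no flip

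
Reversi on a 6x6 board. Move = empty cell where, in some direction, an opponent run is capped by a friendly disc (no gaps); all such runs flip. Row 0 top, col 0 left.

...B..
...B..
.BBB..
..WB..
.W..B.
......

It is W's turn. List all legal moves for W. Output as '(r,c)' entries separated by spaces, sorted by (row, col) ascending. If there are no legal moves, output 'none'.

(0,2): no bracket -> illegal
(0,4): no bracket -> illegal
(1,0): flips 1 -> legal
(1,1): no bracket -> illegal
(1,2): flips 1 -> legal
(1,4): flips 1 -> legal
(2,0): no bracket -> illegal
(2,4): no bracket -> illegal
(3,0): no bracket -> illegal
(3,1): no bracket -> illegal
(3,4): flips 1 -> legal
(3,5): no bracket -> illegal
(4,2): no bracket -> illegal
(4,3): no bracket -> illegal
(4,5): no bracket -> illegal
(5,3): no bracket -> illegal
(5,4): no bracket -> illegal
(5,5): no bracket -> illegal

Answer: (1,0) (1,2) (1,4) (3,4)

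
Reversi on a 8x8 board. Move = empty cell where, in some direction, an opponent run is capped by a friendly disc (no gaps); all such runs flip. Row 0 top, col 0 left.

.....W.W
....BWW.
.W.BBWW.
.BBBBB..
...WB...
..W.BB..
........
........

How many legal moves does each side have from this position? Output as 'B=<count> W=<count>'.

Answer: B=9 W=8

Derivation:
-- B to move --
(0,4): no bracket -> illegal
(0,6): flips 1 -> legal
(1,0): flips 1 -> legal
(1,1): flips 1 -> legal
(1,2): no bracket -> illegal
(1,7): flips 3 -> legal
(2,0): no bracket -> illegal
(2,2): no bracket -> illegal
(2,7): flips 2 -> legal
(3,0): no bracket -> illegal
(3,6): flips 1 -> legal
(3,7): no bracket -> illegal
(4,1): no bracket -> illegal
(4,2): flips 1 -> legal
(5,1): no bracket -> illegal
(5,3): flips 1 -> legal
(6,1): flips 2 -> legal
(6,2): no bracket -> illegal
(6,3): no bracket -> illegal
B mobility = 9
-- W to move --
(0,3): flips 1 -> legal
(0,4): no bracket -> illegal
(1,2): no bracket -> illegal
(1,3): flips 3 -> legal
(2,0): no bracket -> illegal
(2,2): flips 2 -> legal
(3,0): no bracket -> illegal
(3,6): no bracket -> illegal
(4,0): no bracket -> illegal
(4,1): flips 4 -> legal
(4,2): flips 2 -> legal
(4,5): flips 2 -> legal
(4,6): no bracket -> illegal
(5,3): flips 2 -> legal
(5,6): no bracket -> illegal
(6,3): no bracket -> illegal
(6,4): no bracket -> illegal
(6,5): flips 1 -> legal
(6,6): no bracket -> illegal
W mobility = 8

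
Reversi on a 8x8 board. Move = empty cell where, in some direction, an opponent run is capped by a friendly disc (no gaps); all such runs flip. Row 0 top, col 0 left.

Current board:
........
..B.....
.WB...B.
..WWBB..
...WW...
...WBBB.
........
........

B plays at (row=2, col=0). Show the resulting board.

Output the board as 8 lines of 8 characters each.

Answer: ........
..B.....
BBB...B.
..WWBB..
...WW...
...WBBB.
........
........

Derivation:
Place B at (2,0); scan 8 dirs for brackets.
Dir NW: edge -> no flip
Dir N: first cell '.' (not opp) -> no flip
Dir NE: first cell '.' (not opp) -> no flip
Dir W: edge -> no flip
Dir E: opp run (2,1) capped by B -> flip
Dir SW: edge -> no flip
Dir S: first cell '.' (not opp) -> no flip
Dir SE: first cell '.' (not opp) -> no flip
All flips: (2,1)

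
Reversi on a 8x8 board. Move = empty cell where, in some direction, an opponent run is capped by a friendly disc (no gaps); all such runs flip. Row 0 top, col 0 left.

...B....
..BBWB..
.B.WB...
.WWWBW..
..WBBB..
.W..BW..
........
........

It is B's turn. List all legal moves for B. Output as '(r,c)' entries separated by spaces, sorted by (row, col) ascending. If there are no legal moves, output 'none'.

Answer: (0,4) (2,2) (2,5) (2,6) (3,0) (3,6) (4,1) (4,6) (5,6) (6,0) (6,5) (6,6)

Derivation:
(0,4): flips 1 -> legal
(0,5): no bracket -> illegal
(2,0): no bracket -> illegal
(2,2): flips 2 -> legal
(2,5): flips 2 -> legal
(2,6): flips 1 -> legal
(3,0): flips 3 -> legal
(3,6): flips 1 -> legal
(4,0): no bracket -> illegal
(4,1): flips 2 -> legal
(4,6): flips 1 -> legal
(5,0): no bracket -> illegal
(5,2): no bracket -> illegal
(5,3): no bracket -> illegal
(5,6): flips 1 -> legal
(6,0): flips 3 -> legal
(6,1): no bracket -> illegal
(6,2): no bracket -> illegal
(6,4): no bracket -> illegal
(6,5): flips 1 -> legal
(6,6): flips 1 -> legal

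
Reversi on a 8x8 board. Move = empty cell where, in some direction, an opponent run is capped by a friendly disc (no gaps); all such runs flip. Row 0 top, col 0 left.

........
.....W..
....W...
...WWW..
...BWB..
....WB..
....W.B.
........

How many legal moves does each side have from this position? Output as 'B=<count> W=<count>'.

-- B to move --
(0,4): no bracket -> illegal
(0,5): no bracket -> illegal
(0,6): no bracket -> illegal
(1,3): no bracket -> illegal
(1,4): no bracket -> illegal
(1,6): no bracket -> illegal
(2,2): flips 2 -> legal
(2,3): flips 2 -> legal
(2,5): flips 2 -> legal
(2,6): no bracket -> illegal
(3,2): no bracket -> illegal
(3,6): no bracket -> illegal
(4,2): no bracket -> illegal
(4,6): no bracket -> illegal
(5,3): flips 1 -> legal
(6,3): flips 1 -> legal
(6,5): flips 1 -> legal
(7,3): flips 1 -> legal
(7,4): no bracket -> illegal
(7,5): no bracket -> illegal
B mobility = 7
-- W to move --
(3,2): flips 1 -> legal
(3,6): flips 1 -> legal
(4,2): flips 1 -> legal
(4,6): flips 2 -> legal
(5,2): flips 1 -> legal
(5,3): flips 1 -> legal
(5,6): flips 2 -> legal
(5,7): no bracket -> illegal
(6,5): flips 2 -> legal
(6,7): no bracket -> illegal
(7,5): no bracket -> illegal
(7,6): no bracket -> illegal
(7,7): flips 2 -> legal
W mobility = 9

Answer: B=7 W=9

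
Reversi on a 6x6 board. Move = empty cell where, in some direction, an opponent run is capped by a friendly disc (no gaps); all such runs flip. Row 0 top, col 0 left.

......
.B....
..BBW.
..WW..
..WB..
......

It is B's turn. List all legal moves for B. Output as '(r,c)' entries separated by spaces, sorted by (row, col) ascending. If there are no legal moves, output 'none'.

(1,3): no bracket -> illegal
(1,4): no bracket -> illegal
(1,5): no bracket -> illegal
(2,1): flips 1 -> legal
(2,5): flips 1 -> legal
(3,1): no bracket -> illegal
(3,4): no bracket -> illegal
(3,5): no bracket -> illegal
(4,1): flips 2 -> legal
(4,4): flips 1 -> legal
(5,1): no bracket -> illegal
(5,2): flips 2 -> legal
(5,3): no bracket -> illegal

Answer: (2,1) (2,5) (4,1) (4,4) (5,2)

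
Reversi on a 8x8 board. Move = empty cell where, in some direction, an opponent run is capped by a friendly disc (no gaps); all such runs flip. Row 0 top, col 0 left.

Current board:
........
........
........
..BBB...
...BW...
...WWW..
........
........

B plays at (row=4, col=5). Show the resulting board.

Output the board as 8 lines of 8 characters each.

Place B at (4,5); scan 8 dirs for brackets.
Dir NW: first cell 'B' (not opp) -> no flip
Dir N: first cell '.' (not opp) -> no flip
Dir NE: first cell '.' (not opp) -> no flip
Dir W: opp run (4,4) capped by B -> flip
Dir E: first cell '.' (not opp) -> no flip
Dir SW: opp run (5,4), next='.' -> no flip
Dir S: opp run (5,5), next='.' -> no flip
Dir SE: first cell '.' (not opp) -> no flip
All flips: (4,4)

Answer: ........
........
........
..BBB...
...BBB..
...WWW..
........
........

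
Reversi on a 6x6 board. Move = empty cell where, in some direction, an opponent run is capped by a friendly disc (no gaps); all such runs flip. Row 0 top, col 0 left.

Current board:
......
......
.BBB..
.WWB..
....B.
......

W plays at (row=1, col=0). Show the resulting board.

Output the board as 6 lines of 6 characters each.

Place W at (1,0); scan 8 dirs for brackets.
Dir NW: edge -> no flip
Dir N: first cell '.' (not opp) -> no flip
Dir NE: first cell '.' (not opp) -> no flip
Dir W: edge -> no flip
Dir E: first cell '.' (not opp) -> no flip
Dir SW: edge -> no flip
Dir S: first cell '.' (not opp) -> no flip
Dir SE: opp run (2,1) capped by W -> flip
All flips: (2,1)

Answer: ......
W.....
.WBB..
.WWB..
....B.
......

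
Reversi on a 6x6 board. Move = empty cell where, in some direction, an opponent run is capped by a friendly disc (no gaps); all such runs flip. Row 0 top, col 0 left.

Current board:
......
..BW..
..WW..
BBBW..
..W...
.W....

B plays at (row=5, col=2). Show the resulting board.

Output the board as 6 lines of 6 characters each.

Place B at (5,2); scan 8 dirs for brackets.
Dir NW: first cell '.' (not opp) -> no flip
Dir N: opp run (4,2) capped by B -> flip
Dir NE: first cell '.' (not opp) -> no flip
Dir W: opp run (5,1), next='.' -> no flip
Dir E: first cell '.' (not opp) -> no flip
Dir SW: edge -> no flip
Dir S: edge -> no flip
Dir SE: edge -> no flip
All flips: (4,2)

Answer: ......
..BW..
..WW..
BBBW..
..B...
.WB...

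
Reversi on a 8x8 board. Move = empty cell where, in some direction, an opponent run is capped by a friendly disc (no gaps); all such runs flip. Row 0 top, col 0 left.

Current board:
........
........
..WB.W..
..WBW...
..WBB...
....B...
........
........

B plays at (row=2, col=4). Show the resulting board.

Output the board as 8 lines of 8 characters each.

Place B at (2,4); scan 8 dirs for brackets.
Dir NW: first cell '.' (not opp) -> no flip
Dir N: first cell '.' (not opp) -> no flip
Dir NE: first cell '.' (not opp) -> no flip
Dir W: first cell 'B' (not opp) -> no flip
Dir E: opp run (2,5), next='.' -> no flip
Dir SW: first cell 'B' (not opp) -> no flip
Dir S: opp run (3,4) capped by B -> flip
Dir SE: first cell '.' (not opp) -> no flip
All flips: (3,4)

Answer: ........
........
..WBBW..
..WBB...
..WBB...
....B...
........
........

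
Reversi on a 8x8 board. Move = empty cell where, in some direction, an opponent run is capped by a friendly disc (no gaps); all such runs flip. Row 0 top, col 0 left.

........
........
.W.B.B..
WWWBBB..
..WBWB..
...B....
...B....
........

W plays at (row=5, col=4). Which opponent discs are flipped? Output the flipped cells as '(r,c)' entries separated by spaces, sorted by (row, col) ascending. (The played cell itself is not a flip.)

Answer: (4,3)

Derivation:
Dir NW: opp run (4,3) capped by W -> flip
Dir N: first cell 'W' (not opp) -> no flip
Dir NE: opp run (4,5), next='.' -> no flip
Dir W: opp run (5,3), next='.' -> no flip
Dir E: first cell '.' (not opp) -> no flip
Dir SW: opp run (6,3), next='.' -> no flip
Dir S: first cell '.' (not opp) -> no flip
Dir SE: first cell '.' (not opp) -> no flip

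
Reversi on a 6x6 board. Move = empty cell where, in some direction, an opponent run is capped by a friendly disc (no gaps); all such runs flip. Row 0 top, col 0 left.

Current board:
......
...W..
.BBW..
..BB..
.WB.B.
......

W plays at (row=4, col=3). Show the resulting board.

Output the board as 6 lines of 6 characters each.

Place W at (4,3); scan 8 dirs for brackets.
Dir NW: opp run (3,2) (2,1), next='.' -> no flip
Dir N: opp run (3,3) capped by W -> flip
Dir NE: first cell '.' (not opp) -> no flip
Dir W: opp run (4,2) capped by W -> flip
Dir E: opp run (4,4), next='.' -> no flip
Dir SW: first cell '.' (not opp) -> no flip
Dir S: first cell '.' (not opp) -> no flip
Dir SE: first cell '.' (not opp) -> no flip
All flips: (3,3) (4,2)

Answer: ......
...W..
.BBW..
..BW..
.WWWB.
......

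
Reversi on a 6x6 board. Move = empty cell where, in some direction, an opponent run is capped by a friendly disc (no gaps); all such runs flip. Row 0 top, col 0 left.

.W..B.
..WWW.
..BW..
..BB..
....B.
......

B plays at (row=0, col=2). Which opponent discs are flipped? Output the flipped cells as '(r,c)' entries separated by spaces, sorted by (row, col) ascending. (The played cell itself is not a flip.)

Dir NW: edge -> no flip
Dir N: edge -> no flip
Dir NE: edge -> no flip
Dir W: opp run (0,1), next='.' -> no flip
Dir E: first cell '.' (not opp) -> no flip
Dir SW: first cell '.' (not opp) -> no flip
Dir S: opp run (1,2) capped by B -> flip
Dir SE: opp run (1,3), next='.' -> no flip

Answer: (1,2)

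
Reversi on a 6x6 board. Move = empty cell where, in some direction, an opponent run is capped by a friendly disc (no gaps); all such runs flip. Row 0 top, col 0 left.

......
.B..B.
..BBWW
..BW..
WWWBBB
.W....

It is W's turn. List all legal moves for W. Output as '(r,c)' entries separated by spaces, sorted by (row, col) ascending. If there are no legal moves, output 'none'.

Answer: (0,0) (0,3) (0,4) (0,5) (1,2) (1,3) (2,1) (3,1) (5,3) (5,5)

Derivation:
(0,0): flips 2 -> legal
(0,1): no bracket -> illegal
(0,2): no bracket -> illegal
(0,3): flips 1 -> legal
(0,4): flips 1 -> legal
(0,5): flips 3 -> legal
(1,0): no bracket -> illegal
(1,2): flips 2 -> legal
(1,3): flips 1 -> legal
(1,5): no bracket -> illegal
(2,0): no bracket -> illegal
(2,1): flips 2 -> legal
(3,1): flips 1 -> legal
(3,4): no bracket -> illegal
(3,5): no bracket -> illegal
(5,2): no bracket -> illegal
(5,3): flips 1 -> legal
(5,4): no bracket -> illegal
(5,5): flips 1 -> legal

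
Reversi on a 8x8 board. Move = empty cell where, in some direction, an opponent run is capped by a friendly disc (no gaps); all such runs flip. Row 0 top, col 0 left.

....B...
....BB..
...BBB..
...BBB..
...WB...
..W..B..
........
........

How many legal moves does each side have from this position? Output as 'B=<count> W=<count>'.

-- B to move --
(3,2): no bracket -> illegal
(4,1): no bracket -> illegal
(4,2): flips 1 -> legal
(5,1): no bracket -> illegal
(5,3): flips 1 -> legal
(5,4): no bracket -> illegal
(6,1): flips 2 -> legal
(6,2): no bracket -> illegal
(6,3): no bracket -> illegal
B mobility = 3
-- W to move --
(0,3): no bracket -> illegal
(0,5): no bracket -> illegal
(0,6): no bracket -> illegal
(1,2): no bracket -> illegal
(1,3): flips 2 -> legal
(1,6): flips 2 -> legal
(2,2): no bracket -> illegal
(2,6): no bracket -> illegal
(3,2): no bracket -> illegal
(3,6): no bracket -> illegal
(4,2): no bracket -> illegal
(4,5): flips 1 -> legal
(4,6): no bracket -> illegal
(5,3): no bracket -> illegal
(5,4): no bracket -> illegal
(5,6): no bracket -> illegal
(6,4): no bracket -> illegal
(6,5): no bracket -> illegal
(6,6): no bracket -> illegal
W mobility = 3

Answer: B=3 W=3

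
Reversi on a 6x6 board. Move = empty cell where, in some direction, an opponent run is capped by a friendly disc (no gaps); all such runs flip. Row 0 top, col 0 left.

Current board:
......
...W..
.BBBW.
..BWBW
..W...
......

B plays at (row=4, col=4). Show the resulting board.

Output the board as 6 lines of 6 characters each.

Place B at (4,4); scan 8 dirs for brackets.
Dir NW: opp run (3,3) capped by B -> flip
Dir N: first cell 'B' (not opp) -> no flip
Dir NE: opp run (3,5), next=edge -> no flip
Dir W: first cell '.' (not opp) -> no flip
Dir E: first cell '.' (not opp) -> no flip
Dir SW: first cell '.' (not opp) -> no flip
Dir S: first cell '.' (not opp) -> no flip
Dir SE: first cell '.' (not opp) -> no flip
All flips: (3,3)

Answer: ......
...W..
.BBBW.
..BBBW
..W.B.
......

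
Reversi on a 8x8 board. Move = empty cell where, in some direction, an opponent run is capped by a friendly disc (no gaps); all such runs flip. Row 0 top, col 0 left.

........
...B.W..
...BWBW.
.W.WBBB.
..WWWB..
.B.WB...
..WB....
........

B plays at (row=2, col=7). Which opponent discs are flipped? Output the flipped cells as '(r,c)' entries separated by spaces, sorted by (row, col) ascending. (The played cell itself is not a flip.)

Answer: (2,6)

Derivation:
Dir NW: first cell '.' (not opp) -> no flip
Dir N: first cell '.' (not opp) -> no flip
Dir NE: edge -> no flip
Dir W: opp run (2,6) capped by B -> flip
Dir E: edge -> no flip
Dir SW: first cell 'B' (not opp) -> no flip
Dir S: first cell '.' (not opp) -> no flip
Dir SE: edge -> no flip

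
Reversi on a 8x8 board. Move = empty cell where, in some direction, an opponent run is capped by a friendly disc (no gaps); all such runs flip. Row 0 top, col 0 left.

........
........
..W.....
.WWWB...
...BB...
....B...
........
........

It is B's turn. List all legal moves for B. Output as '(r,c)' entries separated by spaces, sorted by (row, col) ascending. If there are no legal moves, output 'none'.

Answer: (1,1) (2,1) (2,3) (3,0)

Derivation:
(1,1): flips 2 -> legal
(1,2): no bracket -> illegal
(1,3): no bracket -> illegal
(2,0): no bracket -> illegal
(2,1): flips 1 -> legal
(2,3): flips 1 -> legal
(2,4): no bracket -> illegal
(3,0): flips 3 -> legal
(4,0): no bracket -> illegal
(4,1): no bracket -> illegal
(4,2): no bracket -> illegal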